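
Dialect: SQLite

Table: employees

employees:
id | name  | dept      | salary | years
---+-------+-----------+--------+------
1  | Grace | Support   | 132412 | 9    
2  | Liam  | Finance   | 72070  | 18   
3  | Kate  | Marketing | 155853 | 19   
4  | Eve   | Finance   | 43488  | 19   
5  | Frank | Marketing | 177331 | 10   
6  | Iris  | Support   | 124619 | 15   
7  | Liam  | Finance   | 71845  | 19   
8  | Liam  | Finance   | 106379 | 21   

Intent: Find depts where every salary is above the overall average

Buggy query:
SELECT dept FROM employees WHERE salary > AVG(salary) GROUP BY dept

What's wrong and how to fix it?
Bug: AVG() is an aggregate; it can't sit directly in WHERE

Fix: Use a subquery for AVG and a HAVING MIN(...) filter so the condition holds for every row in the group

Corrected query:
SELECT dept FROM employees GROUP BY dept HAVING MIN(salary) > (SELECT AVG(salary) FROM employees)

Result:
dept     
---------
Marketing
Support  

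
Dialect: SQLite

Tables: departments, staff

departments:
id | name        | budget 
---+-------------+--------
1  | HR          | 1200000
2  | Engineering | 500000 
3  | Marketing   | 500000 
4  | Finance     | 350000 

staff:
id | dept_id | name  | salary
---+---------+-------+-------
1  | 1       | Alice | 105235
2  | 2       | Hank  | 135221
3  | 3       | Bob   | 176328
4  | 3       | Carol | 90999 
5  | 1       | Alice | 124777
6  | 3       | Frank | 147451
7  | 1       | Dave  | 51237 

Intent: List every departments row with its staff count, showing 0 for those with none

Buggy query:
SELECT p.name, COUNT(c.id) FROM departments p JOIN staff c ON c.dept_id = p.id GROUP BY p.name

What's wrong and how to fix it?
Bug: An inner join excludes parents with zero children

Fix: Use LEFT JOIN so parents without children still appear (COUNT(c.id) gives 0)

Corrected query:
SELECT p.name, COUNT(c.id) FROM departments p LEFT JOIN staff c ON c.dept_id = p.id GROUP BY p.name

Result:
name        | COUNT(c.id)
------------+------------
Engineering | 1          
Finance     | 0          
HR          | 3          
Marketing   | 3          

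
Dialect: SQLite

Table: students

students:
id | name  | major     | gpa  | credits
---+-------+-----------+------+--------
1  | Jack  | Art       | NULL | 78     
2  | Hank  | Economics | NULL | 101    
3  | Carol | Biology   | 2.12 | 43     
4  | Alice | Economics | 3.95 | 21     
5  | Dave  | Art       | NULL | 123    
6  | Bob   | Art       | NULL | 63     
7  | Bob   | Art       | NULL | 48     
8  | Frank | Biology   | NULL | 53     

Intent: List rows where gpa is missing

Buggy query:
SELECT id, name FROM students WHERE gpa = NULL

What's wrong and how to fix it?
Bug: '= NULL' is always unknown in SQL three-valued logic, so no rows match

Fix: Replace '= NULL' with 'IS NULL'

Corrected query:
SELECT id, name FROM students WHERE gpa IS NULL

Result:
id | name 
---+------
1  | Jack 
2  | Hank 
5  | Dave 
6  | Bob  
7  | Bob  
8  | Frank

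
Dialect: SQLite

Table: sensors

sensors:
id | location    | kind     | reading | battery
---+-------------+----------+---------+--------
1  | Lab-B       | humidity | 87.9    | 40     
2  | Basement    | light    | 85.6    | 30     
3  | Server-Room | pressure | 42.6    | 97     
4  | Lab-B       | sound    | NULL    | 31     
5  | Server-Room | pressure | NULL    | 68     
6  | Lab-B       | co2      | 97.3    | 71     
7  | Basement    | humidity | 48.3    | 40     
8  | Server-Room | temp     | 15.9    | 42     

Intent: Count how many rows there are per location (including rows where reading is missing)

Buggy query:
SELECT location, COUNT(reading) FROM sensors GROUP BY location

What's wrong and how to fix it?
Bug: COUNT(column) counts non-NULL values only; rows with NULL reading aren't counted

Fix: Replace COUNT(reading) with COUNT(*)

Corrected query:
SELECT location, COUNT(*) FROM sensors GROUP BY location

Result:
location    | COUNT(*)
------------+---------
Basement    | 2       
Lab-B       | 3       
Server-Room | 3       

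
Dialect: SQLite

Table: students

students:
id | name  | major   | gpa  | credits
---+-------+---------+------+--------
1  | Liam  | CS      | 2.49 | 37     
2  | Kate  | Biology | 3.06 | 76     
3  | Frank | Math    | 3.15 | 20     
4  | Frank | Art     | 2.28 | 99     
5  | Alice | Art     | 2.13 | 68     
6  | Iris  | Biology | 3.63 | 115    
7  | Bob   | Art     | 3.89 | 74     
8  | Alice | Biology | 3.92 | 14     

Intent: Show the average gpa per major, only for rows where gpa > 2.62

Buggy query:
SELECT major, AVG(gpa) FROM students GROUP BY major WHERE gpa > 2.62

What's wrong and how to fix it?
Bug: Row-level WHERE must come before GROUP BY in the clause order

Fix: Place WHERE between FROM and GROUP BY

Corrected query:
SELECT major, AVG(gpa) FROM students WHERE gpa > 2.62 GROUP BY major

Result:
major   | AVG(gpa)
--------+---------
Art     | 3.89    
Biology | 3.536667
Math    | 3.15    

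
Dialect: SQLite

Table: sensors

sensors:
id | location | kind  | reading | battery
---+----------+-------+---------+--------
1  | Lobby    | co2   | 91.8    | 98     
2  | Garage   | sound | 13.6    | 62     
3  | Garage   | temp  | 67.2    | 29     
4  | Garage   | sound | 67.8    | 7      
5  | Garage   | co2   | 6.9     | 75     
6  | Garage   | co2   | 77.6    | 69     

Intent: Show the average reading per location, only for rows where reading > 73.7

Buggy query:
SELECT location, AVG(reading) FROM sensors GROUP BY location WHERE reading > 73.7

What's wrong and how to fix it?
Bug: WHERE cannot follow GROUP BY

Fix: Move the WHERE clause before GROUP BY

Corrected query:
SELECT location, AVG(reading) FROM sensors WHERE reading > 73.7 GROUP BY location

Result:
location | AVG(reading)
---------+-------------
Garage   | 77.6        
Lobby    | 91.8        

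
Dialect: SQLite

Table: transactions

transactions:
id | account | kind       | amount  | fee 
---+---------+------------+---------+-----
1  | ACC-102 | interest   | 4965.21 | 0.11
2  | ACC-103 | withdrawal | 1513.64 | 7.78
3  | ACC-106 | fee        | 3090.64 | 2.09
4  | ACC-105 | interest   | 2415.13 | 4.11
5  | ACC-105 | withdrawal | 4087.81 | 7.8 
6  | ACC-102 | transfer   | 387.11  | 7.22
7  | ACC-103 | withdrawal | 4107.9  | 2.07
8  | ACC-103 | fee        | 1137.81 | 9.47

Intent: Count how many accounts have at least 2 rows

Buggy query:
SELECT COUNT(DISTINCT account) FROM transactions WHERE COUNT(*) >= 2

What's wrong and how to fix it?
Bug: WHERE filters individual rows, not groups, so a group-level COUNT is invalid there

Fix: Use a subquery that GROUPs and filters with HAVING, then count its rows

Corrected query:
SELECT COUNT(*) FROM (SELECT account FROM transactions GROUP BY account HAVING COUNT(*) >= 2)

Result:
COUNT(*)
--------
3       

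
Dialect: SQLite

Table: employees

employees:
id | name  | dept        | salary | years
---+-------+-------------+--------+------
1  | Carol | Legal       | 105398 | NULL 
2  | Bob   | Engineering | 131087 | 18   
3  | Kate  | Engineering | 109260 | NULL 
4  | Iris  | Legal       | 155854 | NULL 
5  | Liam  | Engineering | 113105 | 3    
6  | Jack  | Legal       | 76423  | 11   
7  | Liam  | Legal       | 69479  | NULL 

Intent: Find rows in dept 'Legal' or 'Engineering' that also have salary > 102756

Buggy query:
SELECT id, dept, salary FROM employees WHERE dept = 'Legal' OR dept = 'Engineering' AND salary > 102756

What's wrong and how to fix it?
Bug: AND binds tighter than OR, so this parses as dept = 'Legal' OR (dept = 'Engineering' AND salary > 102756)

Fix: Group the OR with parentheses (or use IN), then AND the threshold

Corrected query:
SELECT id, dept, salary FROM employees WHERE (dept = 'Legal' OR dept = 'Engineering') AND salary > 102756

Result:
id | dept        | salary
---+-------------+-------
1  | Legal       | 105398
2  | Engineering | 131087
3  | Engineering | 109260
4  | Legal       | 155854
5  | Engineering | 113105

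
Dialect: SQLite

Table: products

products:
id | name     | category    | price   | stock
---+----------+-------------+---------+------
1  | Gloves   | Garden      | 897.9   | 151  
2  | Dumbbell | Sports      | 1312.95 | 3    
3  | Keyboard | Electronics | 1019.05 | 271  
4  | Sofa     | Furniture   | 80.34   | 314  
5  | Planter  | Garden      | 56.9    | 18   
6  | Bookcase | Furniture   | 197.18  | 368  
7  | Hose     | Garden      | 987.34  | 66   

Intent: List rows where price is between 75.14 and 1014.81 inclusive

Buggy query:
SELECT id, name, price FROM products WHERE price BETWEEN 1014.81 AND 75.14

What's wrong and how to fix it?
Bug: BETWEEN expects the lower bound first; with 1014.81 AND 75.14 the range is empty

Fix: Write BETWEEN 75.14 AND 1014.81

Corrected query:
SELECT id, name, price FROM products WHERE price BETWEEN 75.14 AND 1014.81

Result:
id | name     | price 
---+----------+-------
1  | Gloves   | 897.9 
4  | Sofa     | 80.34 
6  | Bookcase | 197.18
7  | Hose     | 987.34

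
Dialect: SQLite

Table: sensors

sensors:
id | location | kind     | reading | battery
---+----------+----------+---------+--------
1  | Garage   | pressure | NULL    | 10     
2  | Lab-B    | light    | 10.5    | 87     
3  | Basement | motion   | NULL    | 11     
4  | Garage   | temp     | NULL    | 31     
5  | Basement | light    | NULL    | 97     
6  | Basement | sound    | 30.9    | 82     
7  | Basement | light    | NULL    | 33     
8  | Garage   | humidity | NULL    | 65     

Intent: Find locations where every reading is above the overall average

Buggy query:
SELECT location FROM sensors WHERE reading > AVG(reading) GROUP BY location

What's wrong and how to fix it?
Bug: AVG() is an aggregate; it can't sit directly in WHERE

Fix: Compute the overall average in a scalar subquery and compare each group's MIN against it in HAVING

Corrected query:
SELECT location FROM sensors GROUP BY location HAVING MIN(reading) > (SELECT AVG(reading) FROM sensors)

Result:
location
--------
Basement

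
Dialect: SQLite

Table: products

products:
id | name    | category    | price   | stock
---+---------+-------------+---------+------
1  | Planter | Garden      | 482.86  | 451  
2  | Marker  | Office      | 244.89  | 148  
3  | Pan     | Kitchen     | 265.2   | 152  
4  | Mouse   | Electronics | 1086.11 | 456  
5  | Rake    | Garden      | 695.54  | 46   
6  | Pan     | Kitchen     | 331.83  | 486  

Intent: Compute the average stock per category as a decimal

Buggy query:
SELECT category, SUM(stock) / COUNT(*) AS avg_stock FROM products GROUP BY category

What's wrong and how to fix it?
Bug: SUM(stock) and COUNT(*) are both integers; the division truncates the fractional part

Fix: Cast one side to REAL so the division keeps the fractional part

Corrected query:
SELECT category, SUM(stock) * 1.0 / COUNT(*) AS avg_stock FROM products GROUP BY category

Result:
category    | avg_stock
------------+----------
Electronics | 456      
Garden      | 248.5    
Kitchen     | 319      
Office      | 148      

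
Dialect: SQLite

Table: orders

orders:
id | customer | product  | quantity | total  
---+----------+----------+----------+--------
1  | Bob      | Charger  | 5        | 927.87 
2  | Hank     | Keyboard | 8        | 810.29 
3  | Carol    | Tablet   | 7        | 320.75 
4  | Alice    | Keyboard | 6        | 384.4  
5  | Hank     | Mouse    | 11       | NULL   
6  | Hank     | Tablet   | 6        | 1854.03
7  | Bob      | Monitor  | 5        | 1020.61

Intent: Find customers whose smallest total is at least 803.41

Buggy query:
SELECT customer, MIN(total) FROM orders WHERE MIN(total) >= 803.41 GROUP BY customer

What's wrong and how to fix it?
Bug: Aggregates like MIN are computed per group after WHERE runs

Fix: Use HAVING for the per-group MIN condition

Corrected query:
SELECT customer, MIN(total) FROM orders GROUP BY customer HAVING MIN(total) >= 803.41

Result:
customer | MIN(total)
---------+-----------
Bob      | 927.87    
Hank     | 810.29    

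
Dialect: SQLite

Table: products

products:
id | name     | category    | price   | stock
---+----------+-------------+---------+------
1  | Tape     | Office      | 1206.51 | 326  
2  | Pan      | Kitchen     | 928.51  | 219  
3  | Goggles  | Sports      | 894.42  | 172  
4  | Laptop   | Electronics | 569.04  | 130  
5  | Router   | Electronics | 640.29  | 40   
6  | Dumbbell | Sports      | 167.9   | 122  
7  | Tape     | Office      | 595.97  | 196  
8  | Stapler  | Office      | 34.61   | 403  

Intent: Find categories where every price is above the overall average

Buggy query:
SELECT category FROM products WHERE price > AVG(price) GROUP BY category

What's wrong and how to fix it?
Bug: AVG() is an aggregate; it can't sit directly in WHERE

Fix: Compute the overall average in a scalar subquery and compare each group's MIN against it in HAVING

Corrected query:
SELECT category FROM products GROUP BY category HAVING MIN(price) > (SELECT AVG(price) FROM products)

Result:
category
--------
Kitchen 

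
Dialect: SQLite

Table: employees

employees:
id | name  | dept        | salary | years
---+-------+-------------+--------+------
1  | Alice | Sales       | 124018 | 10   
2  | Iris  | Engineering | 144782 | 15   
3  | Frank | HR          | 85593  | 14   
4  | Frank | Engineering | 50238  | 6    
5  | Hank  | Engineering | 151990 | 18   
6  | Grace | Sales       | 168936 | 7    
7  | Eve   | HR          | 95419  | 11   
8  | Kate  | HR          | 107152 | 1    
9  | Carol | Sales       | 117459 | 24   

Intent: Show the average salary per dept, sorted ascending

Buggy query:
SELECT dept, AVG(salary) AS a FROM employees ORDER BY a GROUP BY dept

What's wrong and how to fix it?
Bug: GROUP BY must precede ORDER BY

Fix: Move ORDER BY to the end, after GROUP BY

Corrected query:
SELECT dept, AVG(salary) AS a FROM employees GROUP BY dept ORDER BY a

Result:
dept        | a            
------------+--------------
HR          | 96054.666667 
Engineering | 115670       
Sales       | 136804.333333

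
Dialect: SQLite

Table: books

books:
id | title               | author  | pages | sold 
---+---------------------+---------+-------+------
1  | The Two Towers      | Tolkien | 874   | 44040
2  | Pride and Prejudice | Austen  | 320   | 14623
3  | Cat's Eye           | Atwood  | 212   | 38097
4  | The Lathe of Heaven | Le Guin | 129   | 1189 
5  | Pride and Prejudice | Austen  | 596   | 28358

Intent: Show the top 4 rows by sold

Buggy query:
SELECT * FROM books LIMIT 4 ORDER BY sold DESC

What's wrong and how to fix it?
Bug: ORDER BY cannot follow LIMIT; LIMIT is the final clause

Fix: Sort with ORDER BY, then apply LIMIT

Corrected query:
SELECT * FROM books ORDER BY sold DESC LIMIT 4

Result:
id | title               | author  | pages | sold 
---+---------------------+---------+-------+------
1  | The Two Towers      | Tolkien | 874   | 44040
3  | Cat's Eye           | Atwood  | 212   | 38097
5  | Pride and Prejudice | Austen  | 596   | 28358
2  | Pride and Prejudice | Austen  | 320   | 14623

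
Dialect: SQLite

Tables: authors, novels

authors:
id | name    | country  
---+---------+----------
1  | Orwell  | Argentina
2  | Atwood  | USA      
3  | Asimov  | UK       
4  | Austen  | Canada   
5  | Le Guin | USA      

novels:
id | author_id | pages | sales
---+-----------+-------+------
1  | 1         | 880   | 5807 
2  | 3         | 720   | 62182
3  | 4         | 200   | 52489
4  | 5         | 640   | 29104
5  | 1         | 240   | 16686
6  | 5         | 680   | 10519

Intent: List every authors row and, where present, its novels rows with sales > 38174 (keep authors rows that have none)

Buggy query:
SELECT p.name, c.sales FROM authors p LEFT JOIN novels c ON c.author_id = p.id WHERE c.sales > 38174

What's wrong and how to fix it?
Bug: Filtering c.sales in WHERE discards the NULL rows produced by LEFT JOIN, turning it into an inner join

Fix: Put 'c.sales > 38174' in the JOIN's ON clause instead of WHERE

Corrected query:
SELECT p.name, c.sales FROM authors p LEFT JOIN novels c ON c.author_id = p.id AND c.sales > 38174

Result:
name    | sales
--------+------
Orwell  | NULL 
Atwood  | NULL 
Asimov  | 62182
Austen  | 52489
Le Guin | NULL 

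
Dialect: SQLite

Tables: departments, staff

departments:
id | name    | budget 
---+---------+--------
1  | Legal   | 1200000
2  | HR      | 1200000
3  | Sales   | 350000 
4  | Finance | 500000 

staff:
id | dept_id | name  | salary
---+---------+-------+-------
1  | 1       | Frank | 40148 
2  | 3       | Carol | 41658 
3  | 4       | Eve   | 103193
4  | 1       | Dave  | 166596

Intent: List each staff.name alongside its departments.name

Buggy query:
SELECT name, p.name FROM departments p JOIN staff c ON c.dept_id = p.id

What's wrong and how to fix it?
Bug: 'name' exists in both joined tables, so the database can't tell which one is meant

Fix: Prefix ambiguous columns with the table alias

Corrected query:
SELECT c.name, p.name FROM departments p JOIN staff c ON c.dept_id = p.id

Result:
name  | name   
------+--------
Frank | Legal  
Carol | Sales  
Eve   | Finance
Dave  | Legal  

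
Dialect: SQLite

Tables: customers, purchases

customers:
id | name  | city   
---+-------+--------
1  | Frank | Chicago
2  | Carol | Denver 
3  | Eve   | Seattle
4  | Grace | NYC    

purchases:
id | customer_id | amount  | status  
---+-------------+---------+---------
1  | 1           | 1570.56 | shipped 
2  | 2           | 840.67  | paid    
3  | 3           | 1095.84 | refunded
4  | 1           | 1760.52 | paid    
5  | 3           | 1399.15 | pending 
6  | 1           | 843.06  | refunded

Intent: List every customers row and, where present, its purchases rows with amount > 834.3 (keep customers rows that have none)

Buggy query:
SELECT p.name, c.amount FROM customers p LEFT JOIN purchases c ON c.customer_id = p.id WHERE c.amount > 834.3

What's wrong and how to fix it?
Bug: Filtering c.amount in WHERE discards the NULL rows produced by LEFT JOIN, turning it into an inner join

Fix: Move the right-table condition into the ON clause so unmatched parents are kept

Corrected query:
SELECT p.name, c.amount FROM customers p LEFT JOIN purchases c ON c.customer_id = p.id AND c.amount > 834.3

Result:
name  | amount 
------+--------
Frank | 843.06 
Frank | 1570.56
Frank | 1760.52
Carol | 840.67 
Eve   | 1095.84
Eve   | 1399.15
Grace | NULL   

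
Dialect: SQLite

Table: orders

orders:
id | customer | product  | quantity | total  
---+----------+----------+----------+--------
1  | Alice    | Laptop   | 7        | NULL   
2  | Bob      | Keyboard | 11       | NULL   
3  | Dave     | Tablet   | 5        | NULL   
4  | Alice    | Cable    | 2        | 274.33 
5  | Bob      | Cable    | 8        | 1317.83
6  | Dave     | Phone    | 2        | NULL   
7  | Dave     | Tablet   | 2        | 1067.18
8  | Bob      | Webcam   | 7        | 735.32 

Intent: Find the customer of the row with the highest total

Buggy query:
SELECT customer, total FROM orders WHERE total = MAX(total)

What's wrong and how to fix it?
Bug: WHERE is evaluated per row; an aggregate over the whole table isn't defined there

Fix: Wrap MAX in a scalar subquery so WHERE compares against a single value

Corrected query:
SELECT customer, total FROM orders WHERE total = (SELECT MAX(total) FROM orders)

Result:
customer | total  
---------+--------
Bob      | 1317.83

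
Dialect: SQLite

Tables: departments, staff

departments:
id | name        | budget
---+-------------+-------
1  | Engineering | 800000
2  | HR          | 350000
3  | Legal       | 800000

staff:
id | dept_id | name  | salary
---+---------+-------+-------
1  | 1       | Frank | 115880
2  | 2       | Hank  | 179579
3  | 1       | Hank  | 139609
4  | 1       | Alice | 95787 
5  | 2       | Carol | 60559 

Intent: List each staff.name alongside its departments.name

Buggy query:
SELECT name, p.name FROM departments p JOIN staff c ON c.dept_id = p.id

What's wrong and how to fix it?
Bug: Both tables have a 'name' column; the unqualified reference is ambiguous

Fix: Qualify the column with its table alias (c.name)

Corrected query:
SELECT c.name, p.name FROM departments p JOIN staff c ON c.dept_id = p.id

Result:
name  | name       
------+------------
Frank | Engineering
Hank  | HR         
Hank  | Engineering
Alice | Engineering
Carol | HR         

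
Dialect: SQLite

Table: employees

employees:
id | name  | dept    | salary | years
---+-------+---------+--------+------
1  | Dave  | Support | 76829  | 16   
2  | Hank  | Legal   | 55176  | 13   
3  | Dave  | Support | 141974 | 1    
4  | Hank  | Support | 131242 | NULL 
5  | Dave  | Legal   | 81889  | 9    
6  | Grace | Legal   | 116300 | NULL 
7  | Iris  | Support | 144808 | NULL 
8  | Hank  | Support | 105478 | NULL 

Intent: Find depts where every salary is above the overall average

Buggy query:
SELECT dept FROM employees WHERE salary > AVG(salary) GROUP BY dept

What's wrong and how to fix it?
Bug: WHERE evaluates per row before aggregation, so AVG() is unavailable

Fix: Compute the overall average in a scalar subquery and compare each group's MIN against it in HAVING

Corrected query:
SELECT dept FROM employees GROUP BY dept HAVING MIN(salary) > (SELECT AVG(salary) FROM employees)

Result:
(no rows)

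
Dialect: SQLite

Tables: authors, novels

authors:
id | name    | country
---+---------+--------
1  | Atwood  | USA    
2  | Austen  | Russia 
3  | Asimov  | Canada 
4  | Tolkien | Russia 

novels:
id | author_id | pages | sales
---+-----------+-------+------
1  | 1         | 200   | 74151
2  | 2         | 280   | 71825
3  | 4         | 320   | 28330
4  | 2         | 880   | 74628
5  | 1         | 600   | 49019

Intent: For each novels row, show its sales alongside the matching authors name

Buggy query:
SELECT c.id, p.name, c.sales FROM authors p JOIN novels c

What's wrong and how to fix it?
Bug: Missing join condition: each novels row is matched to all authors rows instead of just its own

Fix: Add ON c.author_id = p.id to the JOIN

Corrected query:
SELECT c.id, p.name, c.sales FROM authors p JOIN novels c ON c.author_id = p.id

Result:
id | name    | sales
---+---------+------
1  | Atwood  | 74151
2  | Austen  | 71825
3  | Tolkien | 28330
4  | Austen  | 74628
5  | Atwood  | 49019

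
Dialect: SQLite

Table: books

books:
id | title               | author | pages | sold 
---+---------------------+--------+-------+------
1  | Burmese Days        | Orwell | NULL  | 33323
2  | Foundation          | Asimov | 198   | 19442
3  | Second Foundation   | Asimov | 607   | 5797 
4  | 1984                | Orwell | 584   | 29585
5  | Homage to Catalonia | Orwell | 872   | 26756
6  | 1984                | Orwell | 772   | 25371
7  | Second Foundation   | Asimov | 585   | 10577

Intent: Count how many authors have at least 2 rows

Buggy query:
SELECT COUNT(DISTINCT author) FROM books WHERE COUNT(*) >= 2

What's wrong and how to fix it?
Bug: COUNT(*) cannot appear in WHERE; the per-group count doesn't exist yet

Fix: Use a subquery that GROUPs and filters with HAVING, then count its rows

Corrected query:
SELECT COUNT(*) FROM (SELECT author FROM books GROUP BY author HAVING COUNT(*) >= 2)

Result:
COUNT(*)
--------
2       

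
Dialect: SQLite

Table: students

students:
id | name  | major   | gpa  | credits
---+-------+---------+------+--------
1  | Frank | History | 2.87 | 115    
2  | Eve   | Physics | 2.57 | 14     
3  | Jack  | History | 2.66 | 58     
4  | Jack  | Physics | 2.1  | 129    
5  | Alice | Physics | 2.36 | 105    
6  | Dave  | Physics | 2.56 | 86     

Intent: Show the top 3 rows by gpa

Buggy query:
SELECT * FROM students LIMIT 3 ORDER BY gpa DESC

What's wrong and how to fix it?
Bug: LIMIT must come after ORDER BY

Fix: Sort with ORDER BY, then apply LIMIT

Corrected query:
SELECT * FROM students ORDER BY gpa DESC LIMIT 3

Result:
id | name  | major   | gpa  | credits
---+-------+---------+------+--------
1  | Frank | History | 2.87 | 115    
3  | Jack  | History | 2.66 | 58     
2  | Eve   | Physics | 2.57 | 14     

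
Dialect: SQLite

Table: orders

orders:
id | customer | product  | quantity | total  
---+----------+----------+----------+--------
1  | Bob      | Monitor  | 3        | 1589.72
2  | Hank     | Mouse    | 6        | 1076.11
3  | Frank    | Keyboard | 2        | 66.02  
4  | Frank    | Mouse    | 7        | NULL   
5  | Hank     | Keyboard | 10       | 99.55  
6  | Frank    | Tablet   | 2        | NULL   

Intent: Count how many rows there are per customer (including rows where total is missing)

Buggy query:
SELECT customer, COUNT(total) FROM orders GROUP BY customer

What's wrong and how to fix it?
Bug: COUNT(column) counts non-NULL values only; rows with NULL total aren't counted

Fix: Use COUNT(*) to count all rows regardless of NULL

Corrected query:
SELECT customer, COUNT(*) FROM orders GROUP BY customer

Result:
customer | COUNT(*)
---------+---------
Bob      | 1       
Frank    | 3       
Hank     | 2       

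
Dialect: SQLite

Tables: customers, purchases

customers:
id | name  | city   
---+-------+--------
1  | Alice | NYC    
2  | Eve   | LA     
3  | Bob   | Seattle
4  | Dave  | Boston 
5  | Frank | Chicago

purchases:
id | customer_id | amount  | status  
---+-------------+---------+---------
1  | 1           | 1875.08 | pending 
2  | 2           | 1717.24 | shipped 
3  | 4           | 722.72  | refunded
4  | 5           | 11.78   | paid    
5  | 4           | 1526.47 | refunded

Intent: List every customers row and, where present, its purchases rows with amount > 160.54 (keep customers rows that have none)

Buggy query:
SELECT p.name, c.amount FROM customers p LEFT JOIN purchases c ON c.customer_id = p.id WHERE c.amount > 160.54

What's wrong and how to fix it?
Bug: A WHERE condition on the right-hand table after LEFT JOIN drops unmatched parents

Fix: Put 'c.amount > 160.54' in the JOIN's ON clause instead of WHERE

Corrected query:
SELECT p.name, c.amount FROM customers p LEFT JOIN purchases c ON c.customer_id = p.id AND c.amount > 160.54

Result:
name  | amount 
------+--------
Alice | 1875.08
Eve   | 1717.24
Bob   | NULL   
Dave  | 722.72 
Dave  | 1526.47
Frank | NULL   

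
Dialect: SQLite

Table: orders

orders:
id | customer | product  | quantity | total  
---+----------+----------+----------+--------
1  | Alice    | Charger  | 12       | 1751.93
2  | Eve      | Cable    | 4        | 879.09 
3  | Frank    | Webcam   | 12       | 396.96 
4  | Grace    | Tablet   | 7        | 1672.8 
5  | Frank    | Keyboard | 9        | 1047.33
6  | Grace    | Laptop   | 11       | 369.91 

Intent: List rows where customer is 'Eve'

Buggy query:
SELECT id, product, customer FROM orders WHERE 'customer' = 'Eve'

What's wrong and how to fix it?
Bug: Single quotes denote string literals in SQL; the column name is being compared as a constant string

Fix: Remove the quotes around the column name (or use double quotes for an identifier)

Corrected query:
SELECT id, product, customer FROM orders WHERE customer = 'Eve'

Result:
id | product | customer
---+---------+---------
2  | Cable   | Eve     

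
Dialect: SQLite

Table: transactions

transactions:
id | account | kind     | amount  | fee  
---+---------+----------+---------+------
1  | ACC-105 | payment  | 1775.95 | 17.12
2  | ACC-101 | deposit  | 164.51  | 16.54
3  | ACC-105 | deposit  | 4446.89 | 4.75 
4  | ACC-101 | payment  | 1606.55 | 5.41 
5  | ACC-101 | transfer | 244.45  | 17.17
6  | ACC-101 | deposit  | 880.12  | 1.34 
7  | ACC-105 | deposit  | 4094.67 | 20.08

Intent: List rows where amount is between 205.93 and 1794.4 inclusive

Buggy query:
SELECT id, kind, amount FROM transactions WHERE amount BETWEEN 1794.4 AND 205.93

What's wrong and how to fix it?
Bug: BETWEEN expects the lower bound first; with 1794.4 AND 205.93 the range is empty

Fix: Swap the bounds so the smaller value comes first

Corrected query:
SELECT id, kind, amount FROM transactions WHERE amount BETWEEN 205.93 AND 1794.4

Result:
id | kind     | amount 
---+----------+--------
1  | payment  | 1775.95
4  | payment  | 1606.55
5  | transfer | 244.45 
6  | deposit  | 880.12 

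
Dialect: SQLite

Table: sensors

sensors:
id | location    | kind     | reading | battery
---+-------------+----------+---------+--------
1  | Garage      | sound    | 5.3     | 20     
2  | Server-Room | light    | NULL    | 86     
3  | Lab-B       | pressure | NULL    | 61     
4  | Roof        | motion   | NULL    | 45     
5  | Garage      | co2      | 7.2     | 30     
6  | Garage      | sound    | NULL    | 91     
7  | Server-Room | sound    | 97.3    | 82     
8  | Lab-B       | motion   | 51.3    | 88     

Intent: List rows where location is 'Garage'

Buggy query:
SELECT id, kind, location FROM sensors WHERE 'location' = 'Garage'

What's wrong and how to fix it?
Bug: 'location' in single quotes is a string literal, not the column; the comparison is literal-vs-literal and never true

Fix: Reference the column as location without single quotes

Corrected query:
SELECT id, kind, location FROM sensors WHERE location = 'Garage'

Result:
id | kind  | location
---+-------+---------
1  | sound | Garage  
5  | co2   | Garage  
6  | sound | Garage  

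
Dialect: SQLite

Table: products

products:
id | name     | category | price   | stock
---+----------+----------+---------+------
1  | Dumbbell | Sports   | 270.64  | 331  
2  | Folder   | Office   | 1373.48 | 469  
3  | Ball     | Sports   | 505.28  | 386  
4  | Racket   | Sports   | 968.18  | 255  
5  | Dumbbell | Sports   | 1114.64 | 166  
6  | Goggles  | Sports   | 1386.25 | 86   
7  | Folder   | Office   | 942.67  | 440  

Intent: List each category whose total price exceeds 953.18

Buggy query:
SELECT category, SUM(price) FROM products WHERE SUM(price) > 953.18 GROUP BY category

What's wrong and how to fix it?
Bug: WHERE runs before GROUP BY, so aggregates aren't available there

Fix: Use HAVING (which filters groups after aggregation) instead of WHERE

Corrected query:
SELECT category, SUM(price) FROM products GROUP BY category HAVING SUM(price) > 953.18

Result:
category | SUM(price)
---------+-----------
Office   | 2316.15   
Sports   | 4244.99   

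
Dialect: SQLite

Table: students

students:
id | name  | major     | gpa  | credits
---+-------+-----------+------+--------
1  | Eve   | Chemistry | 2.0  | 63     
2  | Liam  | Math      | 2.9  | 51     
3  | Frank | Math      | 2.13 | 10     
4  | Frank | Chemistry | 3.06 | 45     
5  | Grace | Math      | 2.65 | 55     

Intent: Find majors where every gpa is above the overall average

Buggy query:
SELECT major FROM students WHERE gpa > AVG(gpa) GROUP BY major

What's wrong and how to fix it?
Bug: AVG() is an aggregate; it can't sit directly in WHERE

Fix: Use a subquery for AVG and a HAVING MIN(...) filter so the condition holds for every row in the group

Corrected query:
SELECT major FROM students GROUP BY major HAVING MIN(gpa) > (SELECT AVG(gpa) FROM students)

Result:
(no rows)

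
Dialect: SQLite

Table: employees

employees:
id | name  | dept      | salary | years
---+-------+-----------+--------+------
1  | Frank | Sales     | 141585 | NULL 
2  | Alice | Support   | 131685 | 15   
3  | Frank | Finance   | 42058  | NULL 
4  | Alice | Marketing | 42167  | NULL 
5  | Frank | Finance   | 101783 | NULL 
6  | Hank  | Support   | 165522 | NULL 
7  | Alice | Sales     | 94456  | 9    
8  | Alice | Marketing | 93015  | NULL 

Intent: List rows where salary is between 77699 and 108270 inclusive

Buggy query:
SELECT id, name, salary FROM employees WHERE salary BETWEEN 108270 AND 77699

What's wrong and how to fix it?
Bug: The bounds are reversed; BETWEEN a AND b requires a <= b to match anything

Fix: Write BETWEEN 77699 AND 108270

Corrected query:
SELECT id, name, salary FROM employees WHERE salary BETWEEN 77699 AND 108270

Result:
id | name  | salary
---+-------+-------
5  | Frank | 101783
7  | Alice | 94456 
8  | Alice | 93015 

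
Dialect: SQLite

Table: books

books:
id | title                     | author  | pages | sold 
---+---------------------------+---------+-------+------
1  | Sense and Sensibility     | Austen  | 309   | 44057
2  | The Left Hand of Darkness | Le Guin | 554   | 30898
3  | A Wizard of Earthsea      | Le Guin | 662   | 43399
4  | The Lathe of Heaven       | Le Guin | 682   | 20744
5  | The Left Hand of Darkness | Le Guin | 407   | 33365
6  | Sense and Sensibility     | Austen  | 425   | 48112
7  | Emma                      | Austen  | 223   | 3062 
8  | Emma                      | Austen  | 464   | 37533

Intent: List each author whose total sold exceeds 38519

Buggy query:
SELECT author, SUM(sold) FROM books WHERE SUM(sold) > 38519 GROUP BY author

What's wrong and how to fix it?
Bug: Aggregate functions cannot appear in a WHERE clause

Fix: Move the aggregate condition to a HAVING clause

Corrected query:
SELECT author, SUM(sold) FROM books GROUP BY author HAVING SUM(sold) > 38519

Result:
author  | SUM(sold)
--------+----------
Austen  | 132764   
Le Guin | 128406   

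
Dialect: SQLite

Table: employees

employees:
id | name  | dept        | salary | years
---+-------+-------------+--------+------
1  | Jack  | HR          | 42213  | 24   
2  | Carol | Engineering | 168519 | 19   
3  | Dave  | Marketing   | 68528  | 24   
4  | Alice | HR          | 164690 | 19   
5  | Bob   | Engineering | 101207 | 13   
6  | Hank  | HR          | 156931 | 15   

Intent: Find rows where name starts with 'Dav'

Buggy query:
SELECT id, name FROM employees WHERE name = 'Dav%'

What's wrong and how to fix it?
Bug: Wildcards only work with LIKE; '=' treats '%' as a literal character

Fix: Use LIKE for wildcard pattern matching

Corrected query:
SELECT id, name FROM employees WHERE name LIKE 'Dav%'

Result:
id | name
---+-----
3  | Dave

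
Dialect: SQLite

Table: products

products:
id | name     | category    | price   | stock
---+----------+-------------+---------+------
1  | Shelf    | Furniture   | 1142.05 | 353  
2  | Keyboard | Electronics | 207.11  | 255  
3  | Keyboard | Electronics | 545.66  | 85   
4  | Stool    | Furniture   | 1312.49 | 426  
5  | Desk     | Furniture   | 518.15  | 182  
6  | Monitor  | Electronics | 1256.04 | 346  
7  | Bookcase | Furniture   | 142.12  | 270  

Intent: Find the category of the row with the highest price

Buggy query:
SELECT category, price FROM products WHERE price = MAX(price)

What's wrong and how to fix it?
Bug: WHERE is evaluated per row; an aggregate over the whole table isn't defined there

Fix: Use a subquery: WHERE price = (SELECT MAX(price) FROM products)

Corrected query:
SELECT category, price FROM products WHERE price = (SELECT MAX(price) FROM products)

Result:
category  | price  
----------+--------
Furniture | 1312.49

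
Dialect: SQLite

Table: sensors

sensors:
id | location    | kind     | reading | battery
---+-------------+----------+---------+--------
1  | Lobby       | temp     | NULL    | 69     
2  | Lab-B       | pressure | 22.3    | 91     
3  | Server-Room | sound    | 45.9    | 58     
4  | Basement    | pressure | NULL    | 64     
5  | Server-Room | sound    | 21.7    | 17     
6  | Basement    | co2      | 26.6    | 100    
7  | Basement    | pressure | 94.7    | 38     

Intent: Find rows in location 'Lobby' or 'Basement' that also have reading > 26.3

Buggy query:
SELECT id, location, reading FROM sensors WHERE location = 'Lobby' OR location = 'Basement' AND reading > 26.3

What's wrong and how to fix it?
Bug: AND binds tighter than OR, so this parses as location = 'Lobby' OR (location = 'Basement' AND reading > 26.3)

Fix: Group the OR with parentheses (or use IN), then AND the threshold

Corrected query:
SELECT id, location, reading FROM sensors WHERE (location = 'Lobby' OR location = 'Basement') AND reading > 26.3

Result:
id | location | reading
---+----------+--------
6  | Basement | 26.6   
7  | Basement | 94.7   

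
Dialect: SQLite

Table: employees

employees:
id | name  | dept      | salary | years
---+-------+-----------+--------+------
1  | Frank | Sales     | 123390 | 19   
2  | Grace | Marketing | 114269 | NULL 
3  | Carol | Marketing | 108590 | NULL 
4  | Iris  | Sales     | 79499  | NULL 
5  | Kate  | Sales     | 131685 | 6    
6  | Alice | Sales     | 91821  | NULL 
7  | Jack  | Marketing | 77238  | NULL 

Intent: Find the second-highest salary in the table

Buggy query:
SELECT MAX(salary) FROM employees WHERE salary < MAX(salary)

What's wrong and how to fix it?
Bug: MAX(salary) on the right of the comparison is an aggregate-in-WHERE error

Fix: Put the inner MAX in a scalar subquery

Corrected query:
SELECT MAX(salary) FROM employees WHERE salary < (SELECT MAX(salary) FROM employees)

Result:
MAX(salary)
-----------
123390     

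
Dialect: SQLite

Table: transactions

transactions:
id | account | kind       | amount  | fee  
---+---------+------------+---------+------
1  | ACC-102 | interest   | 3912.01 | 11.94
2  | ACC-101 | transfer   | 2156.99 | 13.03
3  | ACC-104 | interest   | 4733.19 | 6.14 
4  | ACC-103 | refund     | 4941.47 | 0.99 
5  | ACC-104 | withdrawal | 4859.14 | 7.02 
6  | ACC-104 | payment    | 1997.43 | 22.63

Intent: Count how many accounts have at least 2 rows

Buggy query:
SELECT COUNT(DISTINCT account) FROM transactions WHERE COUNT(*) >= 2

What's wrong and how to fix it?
Bug: WHERE filters individual rows, not groups, so a group-level COUNT is invalid there

Fix: Use a subquery that GROUPs and filters with HAVING, then count its rows

Corrected query:
SELECT COUNT(*) FROM (SELECT account FROM transactions GROUP BY account HAVING COUNT(*) >= 2)

Result:
COUNT(*)
--------
1       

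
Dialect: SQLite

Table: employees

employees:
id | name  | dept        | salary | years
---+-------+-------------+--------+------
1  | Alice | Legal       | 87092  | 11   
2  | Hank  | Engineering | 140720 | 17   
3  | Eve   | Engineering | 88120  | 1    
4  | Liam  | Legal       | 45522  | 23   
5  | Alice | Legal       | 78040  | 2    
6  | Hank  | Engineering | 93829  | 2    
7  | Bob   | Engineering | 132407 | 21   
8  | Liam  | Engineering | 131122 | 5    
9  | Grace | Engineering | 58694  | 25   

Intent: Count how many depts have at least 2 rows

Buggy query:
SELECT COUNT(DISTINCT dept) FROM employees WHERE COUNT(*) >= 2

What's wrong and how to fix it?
Bug: COUNT(*) cannot appear in WHERE; the per-group count doesn't exist yet

Fix: Use a subquery that GROUPs and filters with HAVING, then count its rows

Corrected query:
SELECT COUNT(*) FROM (SELECT dept FROM employees GROUP BY dept HAVING COUNT(*) >= 2)

Result:
COUNT(*)
--------
2       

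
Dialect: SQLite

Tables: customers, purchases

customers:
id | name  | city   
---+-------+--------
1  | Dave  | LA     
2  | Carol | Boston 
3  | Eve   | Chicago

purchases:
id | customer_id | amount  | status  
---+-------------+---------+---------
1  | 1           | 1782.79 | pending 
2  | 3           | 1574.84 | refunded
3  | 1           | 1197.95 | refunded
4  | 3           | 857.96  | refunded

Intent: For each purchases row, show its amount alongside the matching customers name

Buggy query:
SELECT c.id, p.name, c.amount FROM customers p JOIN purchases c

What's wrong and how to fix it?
Bug: JOIN with no ON clause produces a cartesian product; every purchases row pairs with every customers row

Fix: Specify the join condition linking the foreign key to the parent id

Corrected query:
SELECT c.id, p.name, c.amount FROM customers p JOIN purchases c ON c.customer_id = p.id

Result:
id | name | amount 
---+------+--------
1  | Dave | 1782.79
2  | Eve  | 1574.84
3  | Dave | 1197.95
4  | Eve  | 857.96 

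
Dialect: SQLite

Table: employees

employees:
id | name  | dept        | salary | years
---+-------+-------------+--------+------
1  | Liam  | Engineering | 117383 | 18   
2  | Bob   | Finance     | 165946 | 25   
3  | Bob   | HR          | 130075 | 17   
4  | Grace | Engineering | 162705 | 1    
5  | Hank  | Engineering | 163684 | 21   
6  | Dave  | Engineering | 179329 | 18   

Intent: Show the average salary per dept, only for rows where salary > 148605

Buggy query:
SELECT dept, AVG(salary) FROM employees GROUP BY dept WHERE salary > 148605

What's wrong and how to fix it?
Bug: WHERE cannot follow GROUP BY

Fix: Move the WHERE clause before GROUP BY

Corrected query:
SELECT dept, AVG(salary) FROM employees WHERE salary > 148605 GROUP BY dept

Result:
dept        | AVG(salary)  
------------+--------------
Engineering | 168572.666667
Finance     | 165946       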